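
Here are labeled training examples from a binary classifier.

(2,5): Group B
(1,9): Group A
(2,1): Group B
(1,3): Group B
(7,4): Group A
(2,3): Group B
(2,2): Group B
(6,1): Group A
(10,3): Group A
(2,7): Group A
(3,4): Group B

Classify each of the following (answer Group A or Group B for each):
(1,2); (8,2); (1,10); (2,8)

Group B, Group A, Group A, Group A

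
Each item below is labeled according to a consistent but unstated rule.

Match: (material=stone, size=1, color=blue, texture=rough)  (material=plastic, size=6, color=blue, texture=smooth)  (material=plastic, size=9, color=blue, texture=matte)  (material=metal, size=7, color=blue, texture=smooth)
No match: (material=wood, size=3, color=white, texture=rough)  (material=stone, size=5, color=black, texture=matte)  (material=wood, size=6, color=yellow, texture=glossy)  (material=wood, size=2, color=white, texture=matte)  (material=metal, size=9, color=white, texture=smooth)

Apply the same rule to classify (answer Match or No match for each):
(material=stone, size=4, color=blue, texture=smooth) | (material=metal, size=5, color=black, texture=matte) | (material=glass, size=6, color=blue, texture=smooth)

Match, No match, Match

The rule appears to be: color is blue.
(material=stone, size=4, color=blue, texture=smooth) — color is blue, hence Match. (material=metal, size=5, color=black, texture=matte) — color is black, hence No match. (material=glass, size=6, color=blue, texture=smooth) — color is blue, hence Match.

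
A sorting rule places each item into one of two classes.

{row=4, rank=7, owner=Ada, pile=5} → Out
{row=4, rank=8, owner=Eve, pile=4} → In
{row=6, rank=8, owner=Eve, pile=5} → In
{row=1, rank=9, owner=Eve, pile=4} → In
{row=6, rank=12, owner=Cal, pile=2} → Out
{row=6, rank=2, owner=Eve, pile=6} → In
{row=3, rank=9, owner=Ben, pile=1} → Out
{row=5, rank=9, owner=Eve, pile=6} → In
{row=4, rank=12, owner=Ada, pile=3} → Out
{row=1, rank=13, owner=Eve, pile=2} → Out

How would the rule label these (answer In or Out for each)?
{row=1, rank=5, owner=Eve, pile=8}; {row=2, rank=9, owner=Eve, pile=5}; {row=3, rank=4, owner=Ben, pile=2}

In, In, Out

All 'In' examples share one property — owner is Eve AND pile ≥ 3 — and every 'Out' example lacks it.
In: {row=1, rank=5, owner=Eve, pile=8}, since owner is Eve, pile = 8.
In: {row=2, rank=9, owner=Eve, pile=5}, since owner is Eve, pile = 5.
Out: {row=3, rank=4, owner=Ben, pile=2}, since owner is Ben, pile = 2.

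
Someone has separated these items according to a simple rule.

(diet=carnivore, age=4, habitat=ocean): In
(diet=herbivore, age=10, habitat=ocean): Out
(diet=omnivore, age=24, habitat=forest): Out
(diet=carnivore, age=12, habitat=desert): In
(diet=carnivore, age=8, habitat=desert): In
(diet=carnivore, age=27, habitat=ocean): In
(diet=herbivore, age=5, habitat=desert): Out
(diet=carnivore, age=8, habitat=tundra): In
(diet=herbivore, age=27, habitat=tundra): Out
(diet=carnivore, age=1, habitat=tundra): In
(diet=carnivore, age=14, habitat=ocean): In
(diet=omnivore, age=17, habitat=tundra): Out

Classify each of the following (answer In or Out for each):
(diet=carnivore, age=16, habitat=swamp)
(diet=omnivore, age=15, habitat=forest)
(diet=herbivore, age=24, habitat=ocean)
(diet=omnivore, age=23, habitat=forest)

The pattern is that an item is 'In' exactly when: diet is carnivore.

In, Out, Out, Out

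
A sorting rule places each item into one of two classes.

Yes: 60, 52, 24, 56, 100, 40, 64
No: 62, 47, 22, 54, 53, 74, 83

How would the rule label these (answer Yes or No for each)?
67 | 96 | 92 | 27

All 'Yes' examples share one property — multiple of 4 — and every 'No' example lacks it.
67: 67 = 4·16 + 3 — fails this test, so No.
96: 96 = 4·24 — fits, so Yes.
92: 92 = 4·23 — fits, so Yes.
27: 27 = 4·6 + 3 — fails this test, so No.

No, Yes, Yes, No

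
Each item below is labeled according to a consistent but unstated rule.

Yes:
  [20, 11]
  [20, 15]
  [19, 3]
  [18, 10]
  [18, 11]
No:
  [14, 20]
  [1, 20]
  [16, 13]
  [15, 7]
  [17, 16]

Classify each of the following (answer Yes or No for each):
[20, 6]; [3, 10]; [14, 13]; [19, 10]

'Yes' ⟺ first ≥ 18.
[20, 6]: first 20 — fits, so Yes. [3, 10]: first 3 — doesn't qualify, so No. [14, 13]: first 14 — doesn't qualify, so No. [19, 10]: first 19 — fits, so Yes.

Yes, No, No, Yes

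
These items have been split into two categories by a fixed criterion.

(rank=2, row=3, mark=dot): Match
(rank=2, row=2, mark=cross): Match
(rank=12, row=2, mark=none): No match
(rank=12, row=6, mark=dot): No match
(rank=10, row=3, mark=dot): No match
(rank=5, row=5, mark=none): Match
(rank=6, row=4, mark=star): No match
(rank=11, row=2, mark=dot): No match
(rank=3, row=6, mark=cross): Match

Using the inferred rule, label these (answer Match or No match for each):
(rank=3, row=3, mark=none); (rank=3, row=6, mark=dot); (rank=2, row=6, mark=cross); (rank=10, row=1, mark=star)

The classifier is using: rank ≤ 5.
(rank=3, row=3, mark=none) — rank = 3, hence Match. (rank=3, row=6, mark=dot) — rank = 3, hence Match. (rank=2, row=6, mark=cross) — rank = 2, hence Match. (rank=10, row=1, mark=star) — rank = 10, hence No match.

Match, Match, Match, No match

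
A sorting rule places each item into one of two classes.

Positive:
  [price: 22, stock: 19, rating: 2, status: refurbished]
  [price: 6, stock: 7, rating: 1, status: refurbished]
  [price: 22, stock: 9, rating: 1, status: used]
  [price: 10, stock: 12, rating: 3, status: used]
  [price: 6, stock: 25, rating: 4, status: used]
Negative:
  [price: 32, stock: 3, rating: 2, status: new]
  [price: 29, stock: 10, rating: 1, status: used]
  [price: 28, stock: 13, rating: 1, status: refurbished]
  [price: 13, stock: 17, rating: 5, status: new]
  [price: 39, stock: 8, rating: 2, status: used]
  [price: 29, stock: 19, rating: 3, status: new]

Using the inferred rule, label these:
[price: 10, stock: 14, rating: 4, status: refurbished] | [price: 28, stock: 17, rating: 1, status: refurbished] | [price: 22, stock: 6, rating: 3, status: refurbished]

The pattern is that an item is 'Positive' exactly when: rating ≤ 4 AND price ≤ 22.
[price: 10, stock: 14, rating: 4, status: refurbished] — rating = 4, price = 10, hence Positive.
[price: 28, stock: 17, rating: 1, status: refurbished] — rating = 1, price = 28, hence Negative.
[price: 22, stock: 6, rating: 3, status: refurbished] — rating = 3, price = 22, hence Positive.

Positive, Negative, Positive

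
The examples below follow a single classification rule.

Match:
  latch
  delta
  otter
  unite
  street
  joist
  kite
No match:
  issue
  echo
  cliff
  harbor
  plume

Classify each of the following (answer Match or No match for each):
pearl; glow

No match, No match

Every 'Match' example satisfies: contains 't'. None of the 'No match' examples do.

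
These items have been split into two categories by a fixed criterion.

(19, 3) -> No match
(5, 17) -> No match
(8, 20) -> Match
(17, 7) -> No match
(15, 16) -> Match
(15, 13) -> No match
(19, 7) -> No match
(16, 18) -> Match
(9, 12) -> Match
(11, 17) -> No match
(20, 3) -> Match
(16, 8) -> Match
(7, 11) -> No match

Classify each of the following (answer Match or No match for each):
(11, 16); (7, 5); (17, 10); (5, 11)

The simplest hypothesis consistent with all the labels is: product is even.

Match, No match, Match, No match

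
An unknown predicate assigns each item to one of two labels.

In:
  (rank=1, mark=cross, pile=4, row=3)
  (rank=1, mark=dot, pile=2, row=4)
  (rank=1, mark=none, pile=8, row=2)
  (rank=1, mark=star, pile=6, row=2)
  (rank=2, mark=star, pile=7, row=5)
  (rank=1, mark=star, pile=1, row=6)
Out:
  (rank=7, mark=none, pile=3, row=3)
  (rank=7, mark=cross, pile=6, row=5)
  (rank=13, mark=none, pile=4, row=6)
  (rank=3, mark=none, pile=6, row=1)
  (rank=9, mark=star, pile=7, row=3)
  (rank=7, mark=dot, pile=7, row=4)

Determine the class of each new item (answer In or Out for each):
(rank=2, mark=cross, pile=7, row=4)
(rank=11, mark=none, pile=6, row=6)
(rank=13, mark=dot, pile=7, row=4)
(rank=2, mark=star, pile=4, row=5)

All 'In' examples share one property — rank ≤ 2 — and every 'Out' example lacks it.
In: (rank=2, mark=cross, pile=7, row=4), since rank = 2. Out: (rank=11, mark=none, pile=6, row=6), since rank = 11. Out: (rank=13, mark=dot, pile=7, row=4), since rank = 13. In: (rank=2, mark=star, pile=4, row=5), since rank = 2.

In, Out, Out, In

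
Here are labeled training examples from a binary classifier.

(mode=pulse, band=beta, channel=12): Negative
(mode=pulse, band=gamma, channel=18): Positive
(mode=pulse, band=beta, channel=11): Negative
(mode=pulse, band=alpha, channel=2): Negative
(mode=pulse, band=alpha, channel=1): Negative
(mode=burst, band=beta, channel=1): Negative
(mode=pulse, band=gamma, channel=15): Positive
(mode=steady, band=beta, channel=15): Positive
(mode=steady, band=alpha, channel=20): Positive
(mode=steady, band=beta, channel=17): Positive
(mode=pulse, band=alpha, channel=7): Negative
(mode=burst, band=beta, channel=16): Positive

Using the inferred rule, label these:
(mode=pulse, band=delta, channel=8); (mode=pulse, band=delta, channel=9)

Rule: channel ≥ 15. This holds for each 'Positive' example and fails for each 'Negative' one.
(mode=pulse, band=delta, channel=8): channel = 8, does not pass → Negative. (mode=pulse, band=delta, channel=9): channel = 9, does not pass → Negative.

Negative, Negative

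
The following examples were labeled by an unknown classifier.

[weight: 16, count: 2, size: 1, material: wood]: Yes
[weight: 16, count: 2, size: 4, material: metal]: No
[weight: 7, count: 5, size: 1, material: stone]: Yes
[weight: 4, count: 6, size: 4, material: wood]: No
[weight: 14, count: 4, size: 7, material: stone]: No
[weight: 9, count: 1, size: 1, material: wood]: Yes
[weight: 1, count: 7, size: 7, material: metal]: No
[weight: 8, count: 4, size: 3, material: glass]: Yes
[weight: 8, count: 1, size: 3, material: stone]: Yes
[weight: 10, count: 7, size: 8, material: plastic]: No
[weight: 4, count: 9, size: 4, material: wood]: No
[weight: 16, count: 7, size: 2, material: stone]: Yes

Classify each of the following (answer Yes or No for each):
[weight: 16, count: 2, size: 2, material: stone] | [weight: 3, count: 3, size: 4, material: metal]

Yes, No

The simplest hypothesis consistent with all the labels is: size ≤ 3.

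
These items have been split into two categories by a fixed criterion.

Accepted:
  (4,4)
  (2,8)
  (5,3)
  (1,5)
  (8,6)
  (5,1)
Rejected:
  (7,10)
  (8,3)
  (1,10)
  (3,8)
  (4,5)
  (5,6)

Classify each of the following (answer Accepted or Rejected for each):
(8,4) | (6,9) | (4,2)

Every 'Accepted' example satisfies: sum is even. None of the 'Rejected' examples do.
(8,4): 8+4 = 12, matches → Accepted.
(6,9): 6+9 = 15, does not pass → Rejected.
(4,2): 4+2 = 6, matches → Accepted.

Accepted, Rejected, Accepted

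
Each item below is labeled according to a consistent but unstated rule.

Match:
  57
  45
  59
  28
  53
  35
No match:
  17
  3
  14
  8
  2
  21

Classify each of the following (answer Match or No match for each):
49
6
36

Match, No match, Match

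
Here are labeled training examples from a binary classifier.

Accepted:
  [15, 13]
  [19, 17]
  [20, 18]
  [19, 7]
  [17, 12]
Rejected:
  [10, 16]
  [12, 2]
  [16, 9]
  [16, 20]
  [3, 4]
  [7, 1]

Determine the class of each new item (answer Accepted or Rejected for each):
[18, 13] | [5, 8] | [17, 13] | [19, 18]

Accepted, Rejected, Accepted, Accepted

'Accepted' ⟺ first > second AND sum ≥ 26.
Accepted: [18, 13], since 18 > 13, 18+13 = 31.
Rejected: [5, 8], since 5 < 8, 5+8 = 13.
Accepted: [17, 13], since 17 > 13, 17+13 = 30.
Accepted: [19, 18], since 19 > 18, 19+18 = 37.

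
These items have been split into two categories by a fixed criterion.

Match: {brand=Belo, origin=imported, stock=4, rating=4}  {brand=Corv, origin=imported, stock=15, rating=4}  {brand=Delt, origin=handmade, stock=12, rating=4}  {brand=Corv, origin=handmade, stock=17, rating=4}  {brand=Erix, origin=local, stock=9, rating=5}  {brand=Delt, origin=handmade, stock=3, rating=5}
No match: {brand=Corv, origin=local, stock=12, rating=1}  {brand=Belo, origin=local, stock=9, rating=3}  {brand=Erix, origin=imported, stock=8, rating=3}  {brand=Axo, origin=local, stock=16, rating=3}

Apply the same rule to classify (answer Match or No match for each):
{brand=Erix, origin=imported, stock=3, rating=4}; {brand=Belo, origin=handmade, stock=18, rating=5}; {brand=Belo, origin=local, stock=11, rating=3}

All 'Match' examples share one property — rating ≥ 4 — and every 'No match' example lacks it.
{brand=Erix, origin=imported, stock=3, rating=4}: Match (rating = 4). {brand=Belo, origin=handmade, stock=18, rating=5}: Match (rating = 5). {brand=Belo, origin=local, stock=11, rating=3}: No match (rating = 3).

Match, Match, No match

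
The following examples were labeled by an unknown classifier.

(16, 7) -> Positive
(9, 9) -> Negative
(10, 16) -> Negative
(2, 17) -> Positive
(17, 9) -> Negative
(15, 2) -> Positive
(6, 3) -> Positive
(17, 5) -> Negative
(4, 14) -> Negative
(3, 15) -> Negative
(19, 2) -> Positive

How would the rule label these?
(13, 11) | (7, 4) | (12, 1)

Negative, Positive, Positive

Looking at the examples, the only property every 'Positive' case has and every 'Negative' case lacks is: sum is odd.
(13, 11) — 13+11 = 24, hence Negative. (7, 4) — 7+4 = 11, hence Positive. (12, 1) — 12+1 = 13, hence Positive.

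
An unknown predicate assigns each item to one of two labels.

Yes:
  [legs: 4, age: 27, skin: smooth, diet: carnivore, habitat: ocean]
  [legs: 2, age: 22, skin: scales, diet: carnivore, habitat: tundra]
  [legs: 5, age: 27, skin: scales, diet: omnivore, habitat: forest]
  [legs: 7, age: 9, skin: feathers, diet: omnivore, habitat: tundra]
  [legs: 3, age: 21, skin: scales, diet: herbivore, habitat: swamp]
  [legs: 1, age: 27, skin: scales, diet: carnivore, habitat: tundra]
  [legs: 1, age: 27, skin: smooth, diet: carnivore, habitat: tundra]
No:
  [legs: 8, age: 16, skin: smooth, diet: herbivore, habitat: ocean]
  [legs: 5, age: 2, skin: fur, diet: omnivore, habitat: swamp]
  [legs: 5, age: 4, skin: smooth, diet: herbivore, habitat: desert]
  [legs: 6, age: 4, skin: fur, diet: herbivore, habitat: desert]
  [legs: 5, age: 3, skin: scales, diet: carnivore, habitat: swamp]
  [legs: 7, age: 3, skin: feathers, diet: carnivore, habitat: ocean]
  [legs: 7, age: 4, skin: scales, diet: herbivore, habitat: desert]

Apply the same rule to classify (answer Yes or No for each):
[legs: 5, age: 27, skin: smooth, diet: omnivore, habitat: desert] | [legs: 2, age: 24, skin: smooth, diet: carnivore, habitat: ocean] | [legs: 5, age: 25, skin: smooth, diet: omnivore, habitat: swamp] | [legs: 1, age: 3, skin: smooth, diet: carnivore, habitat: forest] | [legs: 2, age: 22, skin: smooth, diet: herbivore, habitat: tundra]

Yes, Yes, Yes, No, Yes

Every 'Yes' example satisfies: age ≥ 9 AND legs ≤ 7. None of the 'No' examples do.
[legs: 5, age: 27, skin: smooth, diet: omnivore, habitat: desert]: age = 27, legs = 5, checks out → Yes. [legs: 2, age: 24, skin: smooth, diet: carnivore, habitat: ocean]: age = 24, legs = 2, checks out → Yes. [legs: 5, age: 25, skin: smooth, diet: omnivore, habitat: swamp]: age = 25, legs = 5, checks out → Yes. [legs: 1, age: 3, skin: smooth, diet: carnivore, habitat: forest]: age = 3, legs = 1, does not fit → No. [legs: 2, age: 22, skin: smooth, diet: herbivore, habitat: tundra]: age = 22, legs = 2, checks out → Yes.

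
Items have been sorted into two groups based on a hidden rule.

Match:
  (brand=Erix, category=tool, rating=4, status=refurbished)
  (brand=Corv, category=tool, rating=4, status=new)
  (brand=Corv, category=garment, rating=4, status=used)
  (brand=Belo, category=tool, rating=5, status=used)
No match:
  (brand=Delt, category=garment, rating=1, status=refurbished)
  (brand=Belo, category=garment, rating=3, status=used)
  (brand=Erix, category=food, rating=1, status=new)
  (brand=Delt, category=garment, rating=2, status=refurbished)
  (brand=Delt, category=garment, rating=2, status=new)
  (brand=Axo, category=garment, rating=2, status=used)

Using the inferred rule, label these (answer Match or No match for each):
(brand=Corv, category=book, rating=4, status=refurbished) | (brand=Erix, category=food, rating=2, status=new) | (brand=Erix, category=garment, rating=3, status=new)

Match, No match, No match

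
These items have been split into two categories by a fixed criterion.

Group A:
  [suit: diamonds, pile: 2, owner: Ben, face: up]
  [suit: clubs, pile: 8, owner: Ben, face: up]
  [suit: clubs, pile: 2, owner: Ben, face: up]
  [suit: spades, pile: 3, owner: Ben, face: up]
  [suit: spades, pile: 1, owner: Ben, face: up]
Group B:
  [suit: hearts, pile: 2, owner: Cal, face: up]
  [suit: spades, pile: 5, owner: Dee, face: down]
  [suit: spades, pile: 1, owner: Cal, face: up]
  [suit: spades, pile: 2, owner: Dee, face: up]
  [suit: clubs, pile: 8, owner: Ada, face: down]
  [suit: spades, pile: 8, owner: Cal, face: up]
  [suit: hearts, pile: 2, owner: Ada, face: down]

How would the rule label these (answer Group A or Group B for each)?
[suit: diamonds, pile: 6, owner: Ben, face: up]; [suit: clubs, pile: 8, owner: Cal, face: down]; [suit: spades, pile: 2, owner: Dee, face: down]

Group A, Group B, Group B

One predicate separates the groups cleanly: owner is Ben.
[suit: diamonds, pile: 6, owner: Ben, face: up]: Group A (owner is Ben).
[suit: clubs, pile: 8, owner: Cal, face: down]: Group B (owner is Cal).
[suit: spades, pile: 2, owner: Dee, face: down]: Group B (owner is Dee).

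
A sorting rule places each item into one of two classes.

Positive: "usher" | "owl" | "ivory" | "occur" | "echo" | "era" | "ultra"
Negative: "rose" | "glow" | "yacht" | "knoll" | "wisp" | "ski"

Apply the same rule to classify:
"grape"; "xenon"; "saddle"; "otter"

The classifier is using: starts with a vowel.

Negative, Negative, Negative, Positive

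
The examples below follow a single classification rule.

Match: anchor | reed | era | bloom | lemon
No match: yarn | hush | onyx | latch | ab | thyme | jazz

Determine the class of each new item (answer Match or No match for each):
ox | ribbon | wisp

The pattern is that an item is 'Match' exactly when: has ≥ 2 vowels.
ox: 1 vowel, does not satisfy this → No match.
ribbon: 2 vowels, passes → Match.
wisp: 1 vowel, does not satisfy this → No match.

No match, Match, No match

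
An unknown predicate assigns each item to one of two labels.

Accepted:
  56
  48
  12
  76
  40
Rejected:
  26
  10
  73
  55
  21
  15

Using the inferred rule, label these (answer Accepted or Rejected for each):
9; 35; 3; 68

Every 'Accepted' example satisfies: multiple of 4. None of the 'Rejected' examples do.
9: Rejected (9 = 4·2 + 1).
35: Rejected (35 = 4·8 + 3).
3: Rejected (3 = 4·0 + 3).
68: Accepted (68 = 4·17).

Rejected, Rejected, Rejected, Accepted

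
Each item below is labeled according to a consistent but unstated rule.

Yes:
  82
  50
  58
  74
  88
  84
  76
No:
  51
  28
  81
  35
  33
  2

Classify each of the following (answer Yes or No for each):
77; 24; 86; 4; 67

No, No, Yes, No, No

The common property of the 'Yes' items is: even AND at least 33. No 'No' item has it.
77: 77 is odd, 77 ≥ 33 — does not pass, so No.
24: 24 is even, 24 < 33 — does not pass, so No.
86: 86 is even, 86 ≥ 33 — satisfies this, so Yes.
4: 4 is even, 4 < 33 — does not pass, so No.
67: 67 is odd, 67 ≥ 33 — does not pass, so No.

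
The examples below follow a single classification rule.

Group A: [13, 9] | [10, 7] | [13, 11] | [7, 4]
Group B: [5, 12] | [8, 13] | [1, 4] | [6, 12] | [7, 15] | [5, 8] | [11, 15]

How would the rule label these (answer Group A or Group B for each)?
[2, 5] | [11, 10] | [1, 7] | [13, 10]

One predicate separates the groups cleanly: first > second.

Group B, Group A, Group B, Group A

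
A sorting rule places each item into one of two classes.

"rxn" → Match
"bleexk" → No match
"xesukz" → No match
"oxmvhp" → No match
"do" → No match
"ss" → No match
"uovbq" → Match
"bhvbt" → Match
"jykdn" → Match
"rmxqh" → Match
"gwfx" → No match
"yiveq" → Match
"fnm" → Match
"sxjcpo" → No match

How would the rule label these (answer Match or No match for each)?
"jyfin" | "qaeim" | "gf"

Match, Match, No match

One predicate separates the groups cleanly: odd length.
"jyfin": length 5 — passes, so Match.
"qaeim": length 5 — passes, so Match.
"gf": length 2 — does not pass, so No match.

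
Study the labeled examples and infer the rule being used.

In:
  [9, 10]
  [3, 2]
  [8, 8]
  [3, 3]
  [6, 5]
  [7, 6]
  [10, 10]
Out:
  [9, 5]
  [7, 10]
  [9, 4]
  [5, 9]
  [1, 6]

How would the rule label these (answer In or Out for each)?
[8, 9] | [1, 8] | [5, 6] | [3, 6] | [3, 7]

In, Out, In, Out, Out

Rule: |first − second| ≤ 1. This holds for each 'In' example and fails for each 'Out' one.
[8, 9]: |8−9| = 1, qualifies → In.
[1, 8]: |1−8| = 7, does not satisfy this → Out.
[5, 6]: |5−6| = 1, qualifies → In.
[3, 6]: |3−6| = 3, does not satisfy this → Out.
[3, 7]: |3−7| = 4, does not satisfy this → Out.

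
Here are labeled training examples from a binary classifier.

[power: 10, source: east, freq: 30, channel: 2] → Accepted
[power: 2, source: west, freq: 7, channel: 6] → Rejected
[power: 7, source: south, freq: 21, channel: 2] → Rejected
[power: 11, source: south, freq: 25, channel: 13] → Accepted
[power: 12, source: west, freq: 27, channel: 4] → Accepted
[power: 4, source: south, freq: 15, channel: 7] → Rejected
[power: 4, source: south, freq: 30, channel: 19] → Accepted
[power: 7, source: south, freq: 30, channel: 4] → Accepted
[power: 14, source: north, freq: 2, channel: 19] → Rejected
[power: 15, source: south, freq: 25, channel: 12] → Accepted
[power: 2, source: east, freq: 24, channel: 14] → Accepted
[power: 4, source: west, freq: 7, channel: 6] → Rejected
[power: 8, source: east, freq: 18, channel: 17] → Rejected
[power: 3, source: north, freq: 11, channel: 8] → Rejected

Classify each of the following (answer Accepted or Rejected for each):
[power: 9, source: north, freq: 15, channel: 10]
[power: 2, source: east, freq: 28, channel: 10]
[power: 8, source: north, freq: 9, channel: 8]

Rejected, Accepted, Rejected

One predicate separates the groups cleanly: freq ≥ 24.
[power: 9, source: north, freq: 15, channel: 10] → freq = 15 → Rejected. [power: 2, source: east, freq: 28, channel: 10] → freq = 28 → Accepted. [power: 8, source: north, freq: 9, channel: 8] → freq = 9 → Rejected.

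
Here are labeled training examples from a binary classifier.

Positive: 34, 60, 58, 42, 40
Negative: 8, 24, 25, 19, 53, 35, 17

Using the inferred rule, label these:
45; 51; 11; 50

The classifier is using: even AND at least 25.
Negative: 45, since 45 is odd, 45 ≥ 25.
Negative: 51, since 51 is odd, 51 ≥ 25.
Negative: 11, since 11 is odd, 11 < 25.
Positive: 50, since 50 is even, 50 ≥ 25.

Negative, Negative, Negative, Positive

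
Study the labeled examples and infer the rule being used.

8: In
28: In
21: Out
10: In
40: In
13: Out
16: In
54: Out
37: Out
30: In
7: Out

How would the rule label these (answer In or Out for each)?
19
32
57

The simplest hypothesis consistent with all the labels is: even AND at most 40.
Out: 19, since 19 is odd, 19 ≤ 40. In: 32, since 32 is even, 32 ≤ 40. Out: 57, since 57 is odd, 57 > 40.

Out, In, Out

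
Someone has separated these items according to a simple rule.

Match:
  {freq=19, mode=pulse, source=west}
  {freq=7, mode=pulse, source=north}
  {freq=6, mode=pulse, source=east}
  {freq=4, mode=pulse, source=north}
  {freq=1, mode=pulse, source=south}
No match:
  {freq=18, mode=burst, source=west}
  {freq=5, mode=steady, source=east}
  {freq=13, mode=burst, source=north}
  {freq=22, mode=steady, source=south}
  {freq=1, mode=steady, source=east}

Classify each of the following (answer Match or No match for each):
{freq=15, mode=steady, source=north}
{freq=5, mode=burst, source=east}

Comparing the two groups points to one rule — mode is pulse.

No match, No match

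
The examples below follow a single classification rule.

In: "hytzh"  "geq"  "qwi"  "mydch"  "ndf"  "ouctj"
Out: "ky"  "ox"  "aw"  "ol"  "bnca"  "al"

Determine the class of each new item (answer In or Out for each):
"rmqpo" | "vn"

The simplest hypothesis consistent with all the labels is: odd length.
"rmqpo": In (length 5). "vn": Out (length 2).

In, Out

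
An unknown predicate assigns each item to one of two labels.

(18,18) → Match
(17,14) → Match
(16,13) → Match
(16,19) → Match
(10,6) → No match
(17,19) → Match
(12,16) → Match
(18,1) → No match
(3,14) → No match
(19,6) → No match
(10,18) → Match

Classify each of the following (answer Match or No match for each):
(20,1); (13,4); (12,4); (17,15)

No match, No match, No match, Match

The common property of the 'Match' items is: sum ≥ 28. No 'No match' item has it.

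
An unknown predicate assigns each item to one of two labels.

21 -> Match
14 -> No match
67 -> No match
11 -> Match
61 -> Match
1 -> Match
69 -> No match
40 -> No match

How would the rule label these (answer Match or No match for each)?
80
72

No match, No match

The common property of the 'Match' items is: ends in digit 1. No 'No match' item has it.
No match: 80, since last digit 0.
No match: 72, since last digit 2.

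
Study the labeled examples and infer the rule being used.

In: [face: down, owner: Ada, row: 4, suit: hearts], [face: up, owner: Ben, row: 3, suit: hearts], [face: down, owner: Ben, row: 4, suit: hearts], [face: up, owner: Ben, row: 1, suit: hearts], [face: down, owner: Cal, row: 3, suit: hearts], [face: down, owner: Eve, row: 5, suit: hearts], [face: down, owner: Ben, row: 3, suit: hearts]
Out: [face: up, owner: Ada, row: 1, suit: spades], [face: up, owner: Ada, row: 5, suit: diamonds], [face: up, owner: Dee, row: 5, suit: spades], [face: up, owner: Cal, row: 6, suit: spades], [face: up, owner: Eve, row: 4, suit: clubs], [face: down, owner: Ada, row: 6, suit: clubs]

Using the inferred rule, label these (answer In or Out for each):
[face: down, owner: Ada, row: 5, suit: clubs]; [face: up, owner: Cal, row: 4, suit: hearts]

Rule: suit is hearts. This holds for each 'In' example and fails for each 'Out' one.

Out, In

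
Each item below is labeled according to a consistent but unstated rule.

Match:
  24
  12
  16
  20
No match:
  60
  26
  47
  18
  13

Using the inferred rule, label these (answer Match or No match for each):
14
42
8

No match, No match, Match

All 'Match' examples share one property — multiple of 4 AND at most 24 — and every 'No match' example lacks it.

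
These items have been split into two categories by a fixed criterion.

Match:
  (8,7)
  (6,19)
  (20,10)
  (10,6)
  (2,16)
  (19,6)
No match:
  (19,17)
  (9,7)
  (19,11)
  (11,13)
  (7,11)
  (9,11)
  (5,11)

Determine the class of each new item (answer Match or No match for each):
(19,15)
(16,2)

No match, Match

Rule: product is even. This holds for each 'Match' example and fails for each 'No match' one.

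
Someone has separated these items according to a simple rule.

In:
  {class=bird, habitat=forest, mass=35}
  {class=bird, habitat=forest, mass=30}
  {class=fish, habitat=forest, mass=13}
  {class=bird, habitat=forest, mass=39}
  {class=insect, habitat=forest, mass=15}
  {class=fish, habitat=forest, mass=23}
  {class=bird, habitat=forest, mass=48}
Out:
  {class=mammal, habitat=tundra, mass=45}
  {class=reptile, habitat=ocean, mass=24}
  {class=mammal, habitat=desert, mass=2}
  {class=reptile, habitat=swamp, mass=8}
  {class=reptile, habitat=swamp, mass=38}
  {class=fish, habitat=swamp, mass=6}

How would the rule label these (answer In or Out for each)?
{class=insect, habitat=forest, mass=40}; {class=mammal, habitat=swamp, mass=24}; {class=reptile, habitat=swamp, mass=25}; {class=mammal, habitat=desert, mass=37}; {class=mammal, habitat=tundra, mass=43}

All 'In' examples share one property — habitat is forest — and every 'Out' example lacks it.
{class=insect, habitat=forest, mass=40}: habitat is forest, checks out → In. {class=mammal, habitat=swamp, mass=24}: habitat is swamp, does not pass → Out. {class=reptile, habitat=swamp, mass=25}: habitat is swamp, does not pass → Out. {class=mammal, habitat=desert, mass=37}: habitat is desert, does not pass → Out. {class=mammal, habitat=tundra, mass=43}: habitat is tundra, does not pass → Out.

In, Out, Out, Out, Out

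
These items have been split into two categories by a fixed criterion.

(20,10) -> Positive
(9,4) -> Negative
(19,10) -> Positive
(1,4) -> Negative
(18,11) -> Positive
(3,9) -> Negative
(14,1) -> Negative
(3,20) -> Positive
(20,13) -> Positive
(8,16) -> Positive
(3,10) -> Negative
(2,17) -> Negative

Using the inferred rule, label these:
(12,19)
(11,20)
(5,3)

The pattern is that an item is 'Positive' exactly when: sum ≥ 23.

Positive, Positive, Negative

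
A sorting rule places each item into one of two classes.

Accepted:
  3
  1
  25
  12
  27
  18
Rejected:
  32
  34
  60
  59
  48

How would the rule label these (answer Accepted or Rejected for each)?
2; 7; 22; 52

Accepted, Accepted, Accepted, Rejected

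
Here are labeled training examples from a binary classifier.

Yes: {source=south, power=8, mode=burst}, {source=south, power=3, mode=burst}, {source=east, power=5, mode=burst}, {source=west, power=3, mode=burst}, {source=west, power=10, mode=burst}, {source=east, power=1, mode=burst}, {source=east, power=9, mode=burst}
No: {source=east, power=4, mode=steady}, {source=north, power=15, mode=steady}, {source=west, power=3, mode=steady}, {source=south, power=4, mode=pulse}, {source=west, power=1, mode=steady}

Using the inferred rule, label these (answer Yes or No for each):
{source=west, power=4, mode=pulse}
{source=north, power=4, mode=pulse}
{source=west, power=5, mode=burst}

No, No, Yes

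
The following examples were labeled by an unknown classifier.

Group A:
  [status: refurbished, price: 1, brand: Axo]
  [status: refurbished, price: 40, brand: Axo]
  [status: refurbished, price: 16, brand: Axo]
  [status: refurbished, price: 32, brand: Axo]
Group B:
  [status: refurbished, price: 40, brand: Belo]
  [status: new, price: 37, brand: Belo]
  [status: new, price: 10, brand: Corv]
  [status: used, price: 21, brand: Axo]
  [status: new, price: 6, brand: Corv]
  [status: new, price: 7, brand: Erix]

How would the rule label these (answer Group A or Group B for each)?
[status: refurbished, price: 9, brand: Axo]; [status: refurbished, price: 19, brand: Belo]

A rule that fits every label: status is refurbished AND brand is Axo — true of each 'Group A' example, false of each 'Group B' one.
Group A: [status: refurbished, price: 9, brand: Axo], since status is refurbished, brand is Axo.
Group B: [status: refurbished, price: 19, brand: Belo], since status is refurbished, brand is Belo.

Group A, Group B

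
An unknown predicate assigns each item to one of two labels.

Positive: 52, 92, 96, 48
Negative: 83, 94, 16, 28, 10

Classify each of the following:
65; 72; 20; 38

The distinguishing property — multiple of 4 AND at least 48 — holds for all the 'Positive' cases and none of the 'Negative' cases.
65: 65 = 4·16 + 1, 65 ≥ 48 — fails this test, so Negative.
72: 72 = 4·18, 72 ≥ 48 — has this property, so Positive.
20: 20 = 4·5, 20 < 48 — fails this test, so Negative.
38: 38 = 4·9 + 2, 38 < 48 — fails this test, so Negative.

Negative, Positive, Negative, Negative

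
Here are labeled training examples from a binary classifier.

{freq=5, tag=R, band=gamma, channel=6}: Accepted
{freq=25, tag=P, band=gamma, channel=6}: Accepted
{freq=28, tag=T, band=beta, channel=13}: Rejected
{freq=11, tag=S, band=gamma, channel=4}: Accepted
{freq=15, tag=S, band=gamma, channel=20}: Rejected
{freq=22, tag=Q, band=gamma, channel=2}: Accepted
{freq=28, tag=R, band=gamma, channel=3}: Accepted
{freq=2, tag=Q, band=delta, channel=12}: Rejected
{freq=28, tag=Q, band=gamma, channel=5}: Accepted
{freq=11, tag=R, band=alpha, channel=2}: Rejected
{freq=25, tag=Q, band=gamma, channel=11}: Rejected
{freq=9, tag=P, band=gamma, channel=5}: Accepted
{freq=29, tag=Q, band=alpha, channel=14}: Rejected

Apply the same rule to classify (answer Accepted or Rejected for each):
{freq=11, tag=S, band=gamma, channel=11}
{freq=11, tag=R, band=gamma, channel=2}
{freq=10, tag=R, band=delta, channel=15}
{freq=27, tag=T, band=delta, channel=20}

Rule: band is gamma AND channel ≤ 6. This holds for each 'Accepted' example and fails for each 'Rejected' one.
Rejected: {freq=11, tag=S, band=gamma, channel=11}, since band is gamma, channel = 11.
Accepted: {freq=11, tag=R, band=gamma, channel=2}, since band is gamma, channel = 2.
Rejected: {freq=10, tag=R, band=delta, channel=15}, since band is delta, channel = 15.
Rejected: {freq=27, tag=T, band=delta, channel=20}, since band is delta, channel = 20.

Rejected, Accepted, Rejected, Rejected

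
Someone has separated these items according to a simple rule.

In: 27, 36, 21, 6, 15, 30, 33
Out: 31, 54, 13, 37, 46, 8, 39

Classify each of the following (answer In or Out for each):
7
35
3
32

Every 'In' example satisfies: multiple of 3 AND at most 36. None of the 'Out' examples do.
7: Out (7 = 3·2 + 1, 7 ≤ 36).
35: Out (35 = 3·11 + 2, 35 ≤ 36).
3: In (3 = 3·1, 3 ≤ 36).
32: Out (32 = 3·10 + 2, 32 ≤ 36).

Out, Out, In, Out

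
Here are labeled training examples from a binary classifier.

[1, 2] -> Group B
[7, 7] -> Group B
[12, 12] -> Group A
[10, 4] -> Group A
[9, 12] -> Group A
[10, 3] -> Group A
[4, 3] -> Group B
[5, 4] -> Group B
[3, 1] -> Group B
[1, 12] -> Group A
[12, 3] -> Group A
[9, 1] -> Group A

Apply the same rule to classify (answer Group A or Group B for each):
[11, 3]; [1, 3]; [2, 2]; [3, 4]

Group A, Group B, Group B, Group B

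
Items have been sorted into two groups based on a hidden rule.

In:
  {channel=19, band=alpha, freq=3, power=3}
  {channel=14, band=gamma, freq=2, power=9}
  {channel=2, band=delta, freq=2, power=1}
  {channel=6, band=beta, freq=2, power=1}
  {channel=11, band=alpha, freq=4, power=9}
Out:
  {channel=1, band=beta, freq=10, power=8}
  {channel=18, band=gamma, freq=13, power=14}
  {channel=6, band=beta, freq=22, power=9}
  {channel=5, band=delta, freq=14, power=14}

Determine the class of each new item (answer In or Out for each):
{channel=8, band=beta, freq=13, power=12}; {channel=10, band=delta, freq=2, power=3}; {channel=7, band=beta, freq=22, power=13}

Out, In, Out

A rule that fits every label: freq ≤ 4 — true of each 'In' example, false of each 'Out' one.
{channel=8, band=beta, freq=13, power=12} → freq = 13 → Out.
{channel=10, band=delta, freq=2, power=3} → freq = 2 → In.
{channel=7, band=beta, freq=22, power=13} → freq = 22 → Out.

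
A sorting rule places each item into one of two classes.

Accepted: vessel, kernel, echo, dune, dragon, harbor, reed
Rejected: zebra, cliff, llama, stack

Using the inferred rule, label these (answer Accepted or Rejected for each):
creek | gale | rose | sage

Rejected, Accepted, Accepted, Accepted

All 'Accepted' examples share one property — even length — and every 'Rejected' example lacks it.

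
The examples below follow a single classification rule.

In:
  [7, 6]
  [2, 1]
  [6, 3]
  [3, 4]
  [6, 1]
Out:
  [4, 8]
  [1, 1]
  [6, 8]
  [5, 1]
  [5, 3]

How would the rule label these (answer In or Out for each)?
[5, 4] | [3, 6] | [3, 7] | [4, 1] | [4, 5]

In, In, Out, In, In

'In' ⟺ sum is odd.
[5, 4] → 5+4 = 9 → In.
[3, 6] → 3+6 = 9 → In.
[3, 7] → 3+7 = 10 → Out.
[4, 1] → 4+1 = 5 → In.
[4, 5] → 4+5 = 9 → In.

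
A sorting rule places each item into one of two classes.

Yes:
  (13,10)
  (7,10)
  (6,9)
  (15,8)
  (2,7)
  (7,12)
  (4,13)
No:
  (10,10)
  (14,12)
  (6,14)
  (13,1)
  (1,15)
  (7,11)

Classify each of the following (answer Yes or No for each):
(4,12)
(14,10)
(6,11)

No, No, Yes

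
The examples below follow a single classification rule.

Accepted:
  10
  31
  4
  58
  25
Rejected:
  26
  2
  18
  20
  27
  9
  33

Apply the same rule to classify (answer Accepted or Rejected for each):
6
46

Rejected, Accepted

A rule that fits every label: ≡ 1 (mod 3) — true of each 'Accepted' example, false of each 'Rejected' one.
6: Rejected (6 mod 3 = 0). 46: Accepted (46 mod 3 = 1).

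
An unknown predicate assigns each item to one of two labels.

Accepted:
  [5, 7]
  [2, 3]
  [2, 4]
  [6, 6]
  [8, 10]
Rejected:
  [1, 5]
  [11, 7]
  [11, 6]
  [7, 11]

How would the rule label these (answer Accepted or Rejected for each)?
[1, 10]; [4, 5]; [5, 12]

Rejected, Accepted, Rejected

'Accepted' ⟺ |first − second| ≤ 2.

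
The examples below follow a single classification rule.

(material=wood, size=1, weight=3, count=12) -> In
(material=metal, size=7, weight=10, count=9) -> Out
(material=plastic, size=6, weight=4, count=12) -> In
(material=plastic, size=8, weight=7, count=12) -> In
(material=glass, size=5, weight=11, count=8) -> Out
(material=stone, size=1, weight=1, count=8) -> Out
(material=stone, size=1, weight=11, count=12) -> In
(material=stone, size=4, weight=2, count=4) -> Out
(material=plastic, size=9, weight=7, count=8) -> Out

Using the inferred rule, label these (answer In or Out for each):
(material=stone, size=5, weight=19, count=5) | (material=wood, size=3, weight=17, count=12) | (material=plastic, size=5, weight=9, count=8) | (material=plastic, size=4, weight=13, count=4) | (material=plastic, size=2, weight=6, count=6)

Every 'In' example satisfies: count = 12. None of the 'Out' examples do.
(material=stone, size=5, weight=19, count=5) — count = 5, hence Out. (material=wood, size=3, weight=17, count=12) — count = 12, hence In. (material=plastic, size=5, weight=9, count=8) — count = 8, hence Out. (material=plastic, size=4, weight=13, count=4) — count = 4, hence Out. (material=plastic, size=2, weight=6, count=6) — count = 6, hence Out.

Out, In, Out, Out, Out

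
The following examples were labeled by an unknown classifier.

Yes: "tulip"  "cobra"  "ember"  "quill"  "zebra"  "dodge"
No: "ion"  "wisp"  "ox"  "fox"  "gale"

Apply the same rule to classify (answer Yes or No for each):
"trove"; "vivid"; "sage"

All 'Yes' examples share one property — length 5 — and every 'No' example lacks it.
"trove": length 5, qualifies → Yes. "vivid": length 5, qualifies → Yes. "sage": length 4, doesn't match → No.

Yes, Yes, No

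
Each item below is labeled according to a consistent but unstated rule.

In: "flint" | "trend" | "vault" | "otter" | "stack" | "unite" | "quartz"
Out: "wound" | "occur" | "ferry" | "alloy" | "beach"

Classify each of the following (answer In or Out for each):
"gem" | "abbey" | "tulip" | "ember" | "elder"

Out, Out, In, Out, Out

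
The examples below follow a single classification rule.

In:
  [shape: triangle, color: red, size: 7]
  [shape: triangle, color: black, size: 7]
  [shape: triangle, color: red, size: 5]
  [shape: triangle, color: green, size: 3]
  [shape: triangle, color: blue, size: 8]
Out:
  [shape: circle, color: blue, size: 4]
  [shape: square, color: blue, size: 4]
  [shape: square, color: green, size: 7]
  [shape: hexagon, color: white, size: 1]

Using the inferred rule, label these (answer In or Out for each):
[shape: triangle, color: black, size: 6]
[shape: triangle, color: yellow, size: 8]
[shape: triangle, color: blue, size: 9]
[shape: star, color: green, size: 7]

The pattern is that an item is 'In' exactly when: shape is triangle.
[shape: triangle, color: black, size: 6] → shape is triangle → In. [shape: triangle, color: yellow, size: 8] → shape is triangle → In. [shape: triangle, color: blue, size: 9] → shape is triangle → In. [shape: star, color: green, size: 7] → shape is star → Out.

In, In, In, Out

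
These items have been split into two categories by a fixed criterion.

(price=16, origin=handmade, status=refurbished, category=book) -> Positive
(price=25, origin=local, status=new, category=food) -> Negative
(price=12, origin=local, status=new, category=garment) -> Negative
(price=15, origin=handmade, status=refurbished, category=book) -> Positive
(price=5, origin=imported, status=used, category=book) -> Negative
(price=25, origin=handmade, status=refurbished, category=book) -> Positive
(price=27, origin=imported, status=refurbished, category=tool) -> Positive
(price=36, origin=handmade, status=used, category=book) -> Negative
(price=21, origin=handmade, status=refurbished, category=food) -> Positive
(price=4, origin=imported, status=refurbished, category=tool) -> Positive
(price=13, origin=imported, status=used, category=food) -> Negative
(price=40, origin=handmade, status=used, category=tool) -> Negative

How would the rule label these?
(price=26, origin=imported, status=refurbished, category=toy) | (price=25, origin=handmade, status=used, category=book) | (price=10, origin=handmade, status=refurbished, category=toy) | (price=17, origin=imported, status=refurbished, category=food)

One predicate separates the groups cleanly: status is refurbished.
(price=26, origin=imported, status=refurbished, category=toy) — status is refurbished, hence Positive.
(price=25, origin=handmade, status=used, category=book) — status is used, hence Negative.
(price=10, origin=handmade, status=refurbished, category=toy) — status is refurbished, hence Positive.
(price=17, origin=imported, status=refurbished, category=food) — status is refurbished, hence Positive.

Positive, Negative, Positive, Positive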